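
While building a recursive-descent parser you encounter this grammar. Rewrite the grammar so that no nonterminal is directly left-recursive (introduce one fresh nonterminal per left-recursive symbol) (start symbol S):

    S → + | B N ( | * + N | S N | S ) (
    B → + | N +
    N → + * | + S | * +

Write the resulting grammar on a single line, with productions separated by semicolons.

S → + S' | B N ( S' | * + N S'; B → + | N +; N → + * | + S | * +; S' → N S' | ) ( S' | ε

Directly left-recursive nonterminal: S.
For S: α = {N, ) (}, β = {+, B N (, * + N}. Rewrite as S → β S' and S' → α S' | ε.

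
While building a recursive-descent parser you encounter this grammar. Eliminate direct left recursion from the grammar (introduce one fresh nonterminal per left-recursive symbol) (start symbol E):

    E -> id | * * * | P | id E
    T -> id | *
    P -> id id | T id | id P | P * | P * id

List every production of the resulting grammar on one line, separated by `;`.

P is directly left-recursive.
For P: α = {*, * id}, β = {id id, T id, id P}. Rewrite as P → β P' and P' → α P' | ε.

E -> id | * * * | P | id E; T -> id | *; P -> id id P' | T id P' | id P P'; P' -> * P' | * id P' | ε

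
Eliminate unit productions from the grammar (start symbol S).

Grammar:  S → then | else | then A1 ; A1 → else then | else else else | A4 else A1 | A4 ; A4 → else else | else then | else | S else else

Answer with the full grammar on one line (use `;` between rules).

Unit pairs: A1 ⇒* {A4}.
For every A with A ⇒* B via unit rules, add B's non-unit alternatives to A; then delete every rule of the form X → Y.

S → then | else | then A1; A1 → else else | else then | else | S else else | else else else | A4 else A1; A4 → else else | else then | else | S else else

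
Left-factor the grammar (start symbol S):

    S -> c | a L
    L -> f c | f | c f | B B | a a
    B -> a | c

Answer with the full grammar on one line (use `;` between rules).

L has alternatives sharing prefix 'f': factor to L → f L' with L' → c | ε.

S -> c | a L; L -> c f | B B | a a | f L'; B -> a | c; L' -> c | ε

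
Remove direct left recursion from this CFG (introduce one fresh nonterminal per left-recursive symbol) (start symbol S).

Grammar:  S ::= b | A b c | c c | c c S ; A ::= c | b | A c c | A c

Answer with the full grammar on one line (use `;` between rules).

Directly left-recursive nonterminal: A.
For A: α = {c c, c}, β = {c, b}. Rewrite as A → β A' and A' → α A' | ε.

S ::= b | A b c | c c | c c S; A ::= c A' | b A'; A' ::= c c A' | c A' | ε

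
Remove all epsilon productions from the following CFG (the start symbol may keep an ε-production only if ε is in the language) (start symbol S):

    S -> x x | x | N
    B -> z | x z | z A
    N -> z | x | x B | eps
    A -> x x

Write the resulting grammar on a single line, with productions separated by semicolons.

Nullable nonterminals: {N, S}.
ε ∈ L(G) since S is nullable, so keep S → ε.

S -> x x | x | N | ε; B -> z | x z | z A; N -> z | x | x B; A -> x x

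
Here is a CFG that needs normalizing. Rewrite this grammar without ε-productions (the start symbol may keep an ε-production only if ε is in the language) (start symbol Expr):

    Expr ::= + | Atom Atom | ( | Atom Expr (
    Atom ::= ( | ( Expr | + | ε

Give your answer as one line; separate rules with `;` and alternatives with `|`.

Expr ::= + | Atom Atom | Atom | ( | Atom Expr ( | Atom ( | Expr ( | ε; Atom ::= ( | ( Expr | +

The nullable symbols are {Atom, Expr}.
ε ∈ L(G) since Expr is nullable, so keep Expr → ε.
Add the nullable-subset variants: Expr → Atom Atom gives Atom Atom | Atom. Expr → Atom Expr ( gives Atom Expr ( | Atom ( | Expr (.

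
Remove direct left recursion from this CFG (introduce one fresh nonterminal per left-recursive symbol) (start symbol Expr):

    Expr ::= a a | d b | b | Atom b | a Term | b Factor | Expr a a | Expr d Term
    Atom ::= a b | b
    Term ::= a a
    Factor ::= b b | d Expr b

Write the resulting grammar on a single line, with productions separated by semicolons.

Expr ::= a a Expr1 | d b Expr1 | b Expr1 | Atom b Expr1 | a Term Expr1 | b Factor Expr1; Atom ::= a b | b; Term ::= a a; Factor ::= b b | d Expr b; Expr1 ::= a a Expr1 | d Term Expr1 | ε

Directly left-recursive nonterminal: Expr.
For Expr: α = {a a, d Term}, β = {a a, d b, b, Atom b, a Term, b Factor}. Rewrite as Expr → β Expr1 and Expr1 → α Expr1 | ε.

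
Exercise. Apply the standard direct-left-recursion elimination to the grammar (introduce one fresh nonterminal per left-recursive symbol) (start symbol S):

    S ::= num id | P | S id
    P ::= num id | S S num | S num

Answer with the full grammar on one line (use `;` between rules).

Directly left-recursive nonterminal: S.
For S: α = {id}, β = {num id, P}. Rewrite as S → β S' and S' → α S' | ε.

S ::= num id S' | P S'; P ::= num id | S S num | S num; S' ::= id S' | ε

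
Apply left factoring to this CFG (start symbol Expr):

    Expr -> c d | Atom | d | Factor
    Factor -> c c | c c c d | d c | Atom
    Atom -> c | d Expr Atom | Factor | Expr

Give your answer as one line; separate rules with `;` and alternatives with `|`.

Factor has alternatives sharing prefix 'c c': factor to Factor → c c Factor1 with Factor1 → ε | c d.

Expr -> c d | Atom | d | Factor; Factor -> d c | Atom | c c Factor1; Atom -> c | d Expr Atom | Factor | Expr; Factor1 -> ε | c d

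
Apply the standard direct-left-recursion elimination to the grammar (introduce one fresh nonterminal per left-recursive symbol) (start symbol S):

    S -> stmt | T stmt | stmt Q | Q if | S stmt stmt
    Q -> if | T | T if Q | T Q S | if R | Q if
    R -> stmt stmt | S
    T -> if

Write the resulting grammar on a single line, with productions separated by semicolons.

Directly left-recursive nonterminals: S, Q.
For S: α = {stmt stmt}, β = {stmt, T stmt, stmt Q, Q if}. Rewrite as S → β S' and S' → α S' | ε.
For Q: α = {if}, β = {if, T, T if Q, T Q S, if R}. Rewrite as Q → β Q' and Q' → α Q' | ε.

S -> stmt S' | T stmt S' | stmt Q S' | Q if S'; Q -> if Q' | T Q' | T if Q Q' | T Q S Q' | if R Q'; R -> stmt stmt | S; T -> if; S' -> stmt stmt S' | ε; Q' -> if Q' | ε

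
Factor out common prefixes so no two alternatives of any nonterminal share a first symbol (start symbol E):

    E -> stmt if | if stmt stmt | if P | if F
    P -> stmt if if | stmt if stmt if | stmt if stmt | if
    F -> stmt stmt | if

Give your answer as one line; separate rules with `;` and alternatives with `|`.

E has alternatives sharing prefix 'if': factor to E → if E' with E' → stmt stmt | P | F.
P has alternatives sharing prefix 'stmt if': factor to P → stmt if P' with P' → if | stmt if | stmt.
P' has alternatives sharing prefix 'stmt': factor to P' → stmt P'' with P'' → if | ε.

E -> stmt if | if E'; P -> if | stmt if P'; F -> stmt stmt | if; E' -> stmt stmt | P | F; P' -> if | stmt P''; P'' -> if | ε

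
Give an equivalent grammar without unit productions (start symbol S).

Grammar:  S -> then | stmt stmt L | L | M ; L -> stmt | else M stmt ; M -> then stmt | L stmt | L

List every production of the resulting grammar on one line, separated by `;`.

Unit pairs: M ⇒* {L}; S ⇒* {L, M}.
Replace each nonterminal's rules with the union of the non-unit rules of every nonterminal it unit-derives.

S -> stmt | else M stmt | then | stmt stmt L | then stmt | L stmt; L -> stmt | else M stmt; M -> stmt | else M stmt | then stmt | L stmt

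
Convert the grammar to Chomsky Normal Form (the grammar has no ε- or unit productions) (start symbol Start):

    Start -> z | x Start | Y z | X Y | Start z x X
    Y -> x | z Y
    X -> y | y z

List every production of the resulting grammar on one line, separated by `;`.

Introduce a nonterminal for each terminal appearing in a rule of length ≥ 2: X1 → x, X2 → z, X3 → y.
Binarize each right-hand side of length ≥ 3 by chaining fresh nonterminals (Y1, Y2, …): affected rules were Start → Start X2 X1 X.

Start -> z | X1 Start | Y X2 | X Y | Start Y1; Y -> x | X2 Y; X -> y | X3 X2; X1 -> x; X2 -> z; X3 -> y; Y1 -> X2 Y2; Y2 -> X1 X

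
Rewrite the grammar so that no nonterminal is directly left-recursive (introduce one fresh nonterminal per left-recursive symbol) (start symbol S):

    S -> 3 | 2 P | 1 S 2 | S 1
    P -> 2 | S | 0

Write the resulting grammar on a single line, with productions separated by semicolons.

Left recursion appears on S.
For S: α = {1}, β = {3, 2 P, 1 S 2}. Rewrite as S → β S' and S' → α S' | ε.

S -> 3 S' | 2 P S' | 1 S 2 S'; P -> 2 | S | 0; S' -> 1 S' | ε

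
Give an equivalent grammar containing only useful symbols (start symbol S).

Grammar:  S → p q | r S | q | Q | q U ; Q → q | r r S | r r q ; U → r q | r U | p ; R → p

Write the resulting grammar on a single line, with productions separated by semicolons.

Generating nonterminals: {Q, R, S, U}.
Reachable from S after that: {Q, S, U}.
Removed useless symbols: {R} and every production mentioning them.

S → p q | r S | q | Q | q U; Q → q | r r S | r r q; U → r q | r U | p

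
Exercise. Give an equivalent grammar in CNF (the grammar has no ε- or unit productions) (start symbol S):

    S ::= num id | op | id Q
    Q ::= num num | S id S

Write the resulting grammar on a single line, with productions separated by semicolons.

Introduce a nonterminal for each terminal appearing in a rule of length ≥ 2: X1 → num, X2 → id.
Binarize each right-hand side of length ≥ 3 by chaining fresh nonterminals (Y1, Y2, …): affected rules were Q → S X2 S.

S ::= X1 X2 | op | X2 Q; Q ::= X1 X1 | S Y1; X1 ::= num; X2 ::= id; Y1 ::= X2 S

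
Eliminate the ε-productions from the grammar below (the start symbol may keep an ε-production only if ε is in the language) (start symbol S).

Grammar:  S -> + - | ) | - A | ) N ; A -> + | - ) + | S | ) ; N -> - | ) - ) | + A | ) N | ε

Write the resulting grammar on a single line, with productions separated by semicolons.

Nullable nonterminals: {N}.
ε ∉ L(G), so no ε-production is kept.
For each production, add variants omitting each subset of nullable occurrences: N → ) N gives ) N | ).

S -> + - | ) | - A | ) N; A -> + | - ) + | S | ); N -> - | ) - ) | + A | ) N | )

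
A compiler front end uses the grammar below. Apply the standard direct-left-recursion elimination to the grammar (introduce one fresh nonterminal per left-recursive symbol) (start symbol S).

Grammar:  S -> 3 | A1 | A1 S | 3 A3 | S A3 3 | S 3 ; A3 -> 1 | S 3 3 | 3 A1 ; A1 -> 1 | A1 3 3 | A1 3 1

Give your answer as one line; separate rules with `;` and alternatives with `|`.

S -> 3 S' | A1 S' | A1 S S' | 3 A3 S'; A3 -> 1 | S 3 3 | 3 A1; A1 -> 1 A1'; S' -> A3 3 S' | 3 S' | ε; A1' -> 3 3 A1' | 3 1 A1' | ε

S, A1 are directly left-recursive.
For S: α = {A3 3, 3}, β = {3, A1, A1 S, 3 A3}. Rewrite as S → β S' and S' → α S' | ε.
For A1: α = {3 3, 3 1}, β = {1}. Rewrite as A1 → β A1' and A1' → α A1' | ε.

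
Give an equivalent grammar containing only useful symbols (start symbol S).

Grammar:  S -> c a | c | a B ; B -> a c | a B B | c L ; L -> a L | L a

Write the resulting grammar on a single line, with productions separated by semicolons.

Generating nonterminals: {B, S}.
Reachable from S after that: {B, S}.
Removed useless symbols: {L} and every production mentioning them.

S -> c a | c | a B; B -> a c | a B B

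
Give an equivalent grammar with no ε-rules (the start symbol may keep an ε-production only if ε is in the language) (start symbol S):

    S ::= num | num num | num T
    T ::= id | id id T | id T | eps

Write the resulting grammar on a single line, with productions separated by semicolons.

The nullable symbols are {T}.
ε ∉ L(G), so no ε-production is kept.
Add the nullable-subset variants: T → id id T gives id id T | id id.

S ::= num | num num | num T; T ::= id | id id T | id id | id T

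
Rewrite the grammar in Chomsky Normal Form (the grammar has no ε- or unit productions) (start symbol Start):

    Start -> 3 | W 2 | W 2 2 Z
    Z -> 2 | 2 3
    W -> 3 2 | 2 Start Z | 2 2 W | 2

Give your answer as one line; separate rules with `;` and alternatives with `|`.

Introduce a nonterminal for each terminal appearing in a rule of length ≥ 2: X1 → 2, X2 → 3.
Binarize each right-hand side of length ≥ 3 by chaining fresh nonterminals (Y1, Y2, …): affected rules were Start → W X1 X1 Z; W → X1 Start Z; W → X1 X1 W.

Start -> 3 | W X1 | W Y1; Z -> 2 | X1 X2; W -> X2 X1 | X1 Y3 | X1 Y4 | 2; X1 -> 2; X2 -> 3; Y1 -> X1 Y2; Y2 -> X1 Z; Y3 -> Start Z; Y4 -> X1 W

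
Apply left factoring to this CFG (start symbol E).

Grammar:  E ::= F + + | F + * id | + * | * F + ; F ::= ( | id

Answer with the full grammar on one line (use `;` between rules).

E ::= + * | * F + | F + E'; F ::= ( | id; E' ::= + | * id

E has alternatives sharing prefix 'F +': factor to E → F + E' with E' → + | * id.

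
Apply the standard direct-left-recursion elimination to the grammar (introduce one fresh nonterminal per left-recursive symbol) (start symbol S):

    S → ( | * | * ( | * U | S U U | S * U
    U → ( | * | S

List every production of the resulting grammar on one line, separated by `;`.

S is directly left-recursive.
For S: α = {U U, * U}, β = {(, *, * (, * U}. Rewrite as S → β S' and S' → α S' | ε.

S → ( S' | * S' | * ( S' | * U S'; U → ( | * | S; S' → U U S' | * U S' | ε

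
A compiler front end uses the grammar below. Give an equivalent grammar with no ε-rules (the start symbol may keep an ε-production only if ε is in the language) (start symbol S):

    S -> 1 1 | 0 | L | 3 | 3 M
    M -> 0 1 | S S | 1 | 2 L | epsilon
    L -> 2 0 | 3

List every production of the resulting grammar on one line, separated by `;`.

S -> 1 1 | 0 | L | 3 | 3 M; M -> 0 1 | S S | 1 | 2 L; L -> 2 0 | 3

Nullable nonterminals: {M}.
ε ∉ L(G), so no ε-production is kept.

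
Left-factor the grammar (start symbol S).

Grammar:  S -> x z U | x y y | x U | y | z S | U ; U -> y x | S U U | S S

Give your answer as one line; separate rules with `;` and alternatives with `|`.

S -> y | z S | U | x S'; U -> y x | S U'; S' -> z U | y y | U; U' -> U U | S

S has alternatives sharing prefix 'x': factor to S → x S' with S' → z U | y y | U.
U has alternatives sharing prefix 'S': factor to U → S U' with U' → U U | S.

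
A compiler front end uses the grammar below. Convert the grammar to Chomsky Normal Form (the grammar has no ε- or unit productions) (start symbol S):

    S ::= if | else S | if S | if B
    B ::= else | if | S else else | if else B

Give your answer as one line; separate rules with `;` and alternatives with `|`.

S ::= if | X1 S | X2 S | X2 B; B ::= else | if | S Y1 | X2 Y2; X1 ::= else; X2 ::= if; Y1 ::= X1 X1; Y2 ::= X1 B

Introduce a nonterminal for each terminal appearing in a rule of length ≥ 2: X1 → else, X2 → if.
Binarize each right-hand side of length ≥ 3 by chaining fresh nonterminals (Y1, Y2, …): affected rules were B → S X1 X1; B → X2 X1 B.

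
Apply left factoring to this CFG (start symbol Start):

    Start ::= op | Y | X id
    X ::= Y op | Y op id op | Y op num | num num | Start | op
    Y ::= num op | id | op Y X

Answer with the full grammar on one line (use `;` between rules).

Start ::= op | Y | X id; X ::= num num | Start | op | Y op X1; Y ::= num op | id | op Y X; X1 ::= ε | id op | num

X has alternatives sharing prefix 'Y op': factor to X → Y op X1 with X1 → ε | id op | num.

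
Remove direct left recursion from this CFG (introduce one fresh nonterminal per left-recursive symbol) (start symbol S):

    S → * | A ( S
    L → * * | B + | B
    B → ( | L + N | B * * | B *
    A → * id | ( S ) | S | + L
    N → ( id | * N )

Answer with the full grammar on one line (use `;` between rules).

S → * | A ( S; L → * * | B + | B; B → ( B' | L + N B'; A → * id | ( S ) | S | + L; N → ( id | * N ); B' → * * B' | * B' | ε

B is directly left-recursive.
For B: α = {* *, *}, β = {(, L + N}. Rewrite as B → β B' and B' → α B' | ε.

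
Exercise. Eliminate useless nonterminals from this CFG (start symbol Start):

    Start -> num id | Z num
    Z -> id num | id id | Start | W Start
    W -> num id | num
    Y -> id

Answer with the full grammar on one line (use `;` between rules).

Start -> num id | Z num; Z -> id num | id id | Start | W Start; W -> num id | num

Generating nonterminals: {Start, W, Y, Z}.
Reachable from Start after that: {Start, W, Z}.
Removed useless symbols: {Y} and every production mentioning them.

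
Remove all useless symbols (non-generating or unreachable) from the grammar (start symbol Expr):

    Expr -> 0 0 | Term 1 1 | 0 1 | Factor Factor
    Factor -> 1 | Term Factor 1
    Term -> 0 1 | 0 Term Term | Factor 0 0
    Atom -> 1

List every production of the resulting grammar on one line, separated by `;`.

Expr -> 0 0 | Term 1 1 | 0 1 | Factor Factor; Factor -> 1 | Term Factor 1; Term -> 0 1 | 0 Term Term | Factor 0 0

Generating nonterminals: {Atom, Expr, Factor, Term}.
Reachable from Expr after that: {Expr, Factor, Term}.
Removed useless symbols: {Atom} and every production mentioning them.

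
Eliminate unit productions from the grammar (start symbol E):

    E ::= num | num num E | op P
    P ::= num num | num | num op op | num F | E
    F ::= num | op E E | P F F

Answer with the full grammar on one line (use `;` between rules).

E ::= num | num num E | op P; P ::= num | num num E | op P | num num | num op op | num F; F ::= num | op E E | P F F

Unit pairs: P ⇒* {E}.
For every A with A ⇒* B via unit rules, add B's non-unit alternatives to A; then delete every rule of the form X → Y.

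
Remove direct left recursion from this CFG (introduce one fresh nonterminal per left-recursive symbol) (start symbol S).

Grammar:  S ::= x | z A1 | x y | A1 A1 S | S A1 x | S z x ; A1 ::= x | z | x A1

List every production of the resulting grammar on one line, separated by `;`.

S is directly left-recursive.
For S: α = {A1 x, z x}, β = {x, z A1, x y, A1 A1 S}. Rewrite as S → β S' and S' → α S' | ε.

S ::= x S' | z A1 S' | x y S' | A1 A1 S S'; A1 ::= x | z | x A1; S' ::= A1 x S' | z x S' | epsilon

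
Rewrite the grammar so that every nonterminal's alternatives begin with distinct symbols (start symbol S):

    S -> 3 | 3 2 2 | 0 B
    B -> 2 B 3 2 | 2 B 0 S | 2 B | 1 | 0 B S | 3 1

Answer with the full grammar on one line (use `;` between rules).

S -> 0 B | 3 S'; B -> 1 | 0 B S | 3 1 | 2 B B'; S' -> ε | 2 2; B' -> 3 2 | 0 S | ε

S has alternatives sharing prefix '3': factor to S → 3 S' with S' → ε | 2 2.
B has alternatives sharing prefix '2 B': factor to B → 2 B B' with B' → 3 2 | 0 S | ε.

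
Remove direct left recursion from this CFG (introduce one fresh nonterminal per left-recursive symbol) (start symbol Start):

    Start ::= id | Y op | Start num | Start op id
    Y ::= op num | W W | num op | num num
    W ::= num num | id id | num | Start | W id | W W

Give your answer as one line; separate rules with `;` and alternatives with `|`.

Start ::= id Start1 | Y op Start1; Y ::= op num | W W | num op | num num; W ::= num num W1 | id id W1 | num W1 | Start W1; Start1 ::= num Start1 | op id Start1 | ε; W1 ::= id W1 | W W1 | ε

Directly left-recursive nonterminals: Start, W.
For Start: α = {num, op id}, β = {id, Y op}. Rewrite as Start → β Start1 and Start1 → α Start1 | ε.
For W: α = {id, W}, β = {num num, id id, num, Start}. Rewrite as W → β W1 and W1 → α W1 | ε.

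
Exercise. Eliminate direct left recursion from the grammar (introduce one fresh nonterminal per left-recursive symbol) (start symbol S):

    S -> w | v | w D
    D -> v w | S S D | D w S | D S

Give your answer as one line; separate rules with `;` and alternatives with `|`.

S -> w | v | w D; D -> v w D' | S S D D'; D' -> w S D' | S D' | ε

Directly left-recursive nonterminal: D.
For D: α = {w S, S}, β = {v w, S S D}. Rewrite as D → β D' and D' → α D' | ε.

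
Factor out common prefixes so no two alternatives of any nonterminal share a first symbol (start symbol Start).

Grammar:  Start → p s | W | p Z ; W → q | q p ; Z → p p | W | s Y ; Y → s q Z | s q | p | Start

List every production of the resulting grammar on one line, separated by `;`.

Start has alternatives sharing prefix 'p': factor to Start → p Start1 with Start1 → s | Z.
W has alternatives sharing prefix 'q': factor to W → q W1 with W1 → ε | p.
Y has alternatives sharing prefix 's q': factor to Y → s q Y1 with Y1 → Z | ε.

Start → W | p Start1; W → q W1; Z → p p | W | s Y; Y → p | Start | s q Y1; Start1 → s | Z; W1 → ε | p; Y1 → Z | ε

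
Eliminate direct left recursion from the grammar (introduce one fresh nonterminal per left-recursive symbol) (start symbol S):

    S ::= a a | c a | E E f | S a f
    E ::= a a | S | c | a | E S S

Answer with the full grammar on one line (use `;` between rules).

Directly left-recursive nonterminals: S, E.
For S: α = {a f}, β = {a a, c a, E E f}. Rewrite as S → β S' and S' → α S' | ε.
For E: α = {S S}, β = {a a, S, c, a}. Rewrite as E → β E' and E' → α E' | ε.

S ::= a a S' | c a S' | E E f S'; E ::= a a E' | S E' | c E' | a E'; S' ::= a f S' | ε; E' ::= S S E' | ε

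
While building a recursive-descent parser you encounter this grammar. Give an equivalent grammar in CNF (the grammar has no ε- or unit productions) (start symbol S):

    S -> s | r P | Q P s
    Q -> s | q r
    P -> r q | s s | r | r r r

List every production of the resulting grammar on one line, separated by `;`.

S -> s | X1 P | Q Y1; Q -> s | X3 X1; P -> X1 X3 | X2 X2 | r | X1 Y2; X1 -> r; X2 -> s; X3 -> q; Y1 -> P X2; Y2 -> X1 X1

Introduce a nonterminal for each terminal appearing in a rule of length ≥ 2: X1 → r, X2 → s, X3 → q.
Binarize each right-hand side of length ≥ 3 by chaining fresh nonterminals (Y1, Y2, …): affected rules were S → Q P X2; P → X1 X1 X1.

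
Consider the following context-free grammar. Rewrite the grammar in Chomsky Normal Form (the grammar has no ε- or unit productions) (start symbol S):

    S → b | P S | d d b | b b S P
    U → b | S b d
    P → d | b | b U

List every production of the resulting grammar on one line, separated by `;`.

Introduce a nonterminal for each terminal appearing in a rule of length ≥ 2: X1 → d, X2 → b.
Binarize each right-hand side of length ≥ 3 by chaining fresh nonterminals (Y1, Y2, …): affected rules were S → X1 X1 X2; S → X2 X2 S P; U → S X2 X1.

S → b | P S | X1 Y1 | X2 Y2; U → b | S Y4; P → d | b | X2 U; X1 → d; X2 → b; Y1 → X1 X2; Y2 → X2 Y3; Y3 → S P; Y4 → X2 X1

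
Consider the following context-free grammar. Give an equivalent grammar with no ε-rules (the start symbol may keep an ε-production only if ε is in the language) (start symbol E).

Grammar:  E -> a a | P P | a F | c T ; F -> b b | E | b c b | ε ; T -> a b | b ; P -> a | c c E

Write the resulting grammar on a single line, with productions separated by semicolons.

E -> a a | P P | a F | a | c T; F -> b b | E | b c b; T -> a b | b; P -> a | c c E

The nullable symbols are {F}.
ε ∉ L(G), so no ε-production is kept.
For each production, add variants omitting each subset of nullable occurrences: E → a F gives a F | a.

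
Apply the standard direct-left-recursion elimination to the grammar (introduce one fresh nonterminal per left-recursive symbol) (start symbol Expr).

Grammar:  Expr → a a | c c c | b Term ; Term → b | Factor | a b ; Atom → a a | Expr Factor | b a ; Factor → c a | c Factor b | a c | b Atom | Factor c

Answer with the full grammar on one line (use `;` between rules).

Expr → a a | c c c | b Term; Term → b | Factor | a b; Atom → a a | Expr Factor | b a; Factor → c a Factor1 | c Factor b Factor1 | a c Factor1 | b Atom Factor1; Factor1 → c Factor1 | ε

Left recursion appears on Factor.
For Factor: α = {c}, β = {c a, c Factor b, a c, b Atom}. Rewrite as Factor → β Factor1 and Factor1 → α Factor1 | ε.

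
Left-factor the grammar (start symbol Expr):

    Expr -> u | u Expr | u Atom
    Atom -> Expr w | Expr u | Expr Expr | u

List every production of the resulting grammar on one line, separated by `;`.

Expr -> u Expr1; Atom -> u | Expr Atom1; Expr1 -> ε | Expr | Atom; Atom1 -> w | u | Expr

Expr has alternatives sharing prefix 'u': factor to Expr → u Expr1 with Expr1 → ε | Expr | Atom.
Atom has alternatives sharing prefix 'Expr': factor to Atom → Expr Atom1 with Atom1 → w | u | Expr.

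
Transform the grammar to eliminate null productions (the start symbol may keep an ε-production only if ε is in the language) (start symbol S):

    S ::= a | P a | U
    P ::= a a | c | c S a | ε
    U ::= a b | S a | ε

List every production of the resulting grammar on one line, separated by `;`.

S ::= a | P a | U | ε; P ::= a a | c | c S a | c a; U ::= a b | S a | a

Nullable set = {P, S, U}.
ε ∈ L(G) since S is nullable, so keep S → ε.
Expand every rule over subsets of its nullable positions: P → c S a gives c S a | c a. U → S a gives S a | a.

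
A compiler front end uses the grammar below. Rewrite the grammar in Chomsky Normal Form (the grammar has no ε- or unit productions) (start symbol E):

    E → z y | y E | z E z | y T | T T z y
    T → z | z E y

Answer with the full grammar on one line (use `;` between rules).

Introduce a nonterminal for each terminal appearing in a rule of length ≥ 2: X1 → z, X2 → y.
Binarize each right-hand side of length ≥ 3 by chaining fresh nonterminals (Y1, Y2, …): affected rules were E → X1 E X1; E → T T X1 X2; T → X1 E X2.

E → X1 X2 | X2 E | X1 Y1 | X2 T | T Y2; T → z | X1 Y4; X1 → z; X2 → y; Y1 → E X1; Y2 → T Y3; Y3 → X1 X2; Y4 → E X2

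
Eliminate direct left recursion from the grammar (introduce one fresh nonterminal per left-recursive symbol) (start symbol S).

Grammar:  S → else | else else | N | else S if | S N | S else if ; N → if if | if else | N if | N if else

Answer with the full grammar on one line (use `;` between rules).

S → else S' | else else S' | N S' | else S if S'; N → if if N' | if else N'; S' → N S' | else if S' | ε; N' → if N' | if else N' | ε

Directly left-recursive nonterminals: S, N.
For S: α = {N, else if}, β = {else, else else, N, else S if}. Rewrite as S → β S' and S' → α S' | ε.
For N: α = {if, if else}, β = {if if, if else}. Rewrite as N → β N' and N' → α N' | ε.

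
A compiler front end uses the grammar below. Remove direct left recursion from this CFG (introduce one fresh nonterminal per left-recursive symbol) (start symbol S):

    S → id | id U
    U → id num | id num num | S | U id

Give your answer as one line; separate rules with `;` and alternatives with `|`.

S → id | id U; U → id num U' | id num num U' | S U'; U' → id U' | ε

Directly left-recursive nonterminal: U.
For U: α = {id}, β = {id num, id num num, S}. Rewrite as U → β U' and U' → α U' | ε.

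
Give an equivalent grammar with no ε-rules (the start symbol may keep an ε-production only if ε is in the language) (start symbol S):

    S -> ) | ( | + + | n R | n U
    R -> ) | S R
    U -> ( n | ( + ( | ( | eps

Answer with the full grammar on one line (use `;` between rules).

The nullable symbols are {U}.
ε ∉ L(G), so no ε-production is kept.
For each production, add variants omitting each subset of nullable occurrences: S → n U gives n U | n.

S -> ) | ( | + + | n R | n U | n; R -> ) | S R; U -> ( n | ( + ( | (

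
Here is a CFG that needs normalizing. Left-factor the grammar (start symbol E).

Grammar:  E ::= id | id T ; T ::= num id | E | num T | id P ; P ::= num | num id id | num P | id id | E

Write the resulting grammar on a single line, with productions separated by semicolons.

E ::= id E'; T ::= E | id P | num T'; P ::= id id | E | num P'; E' ::= ε | T; T' ::= id | T; P' ::= ε | id id | P

E has alternatives sharing prefix 'id': factor to E → id E' with E' → ε | T.
T has alternatives sharing prefix 'num': factor to T → num T' with T' → id | T.
P has alternatives sharing prefix 'num': factor to P → num P' with P' → ε | id id | P.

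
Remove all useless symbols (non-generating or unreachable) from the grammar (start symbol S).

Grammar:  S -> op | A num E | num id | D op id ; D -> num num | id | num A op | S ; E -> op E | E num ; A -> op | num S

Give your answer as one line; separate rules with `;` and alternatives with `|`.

Generating nonterminals: {A, D, S}.
Reachable from S after that: {A, D, S}.
Removed useless symbols: {E} and every production mentioning them.

S -> op | num id | D op id; D -> num num | id | num A op | S; A -> op | num S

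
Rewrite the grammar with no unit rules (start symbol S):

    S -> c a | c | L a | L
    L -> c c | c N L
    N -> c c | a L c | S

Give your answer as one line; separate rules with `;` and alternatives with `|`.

S -> c c | c N L | c a | c | L a; L -> c c | c N L; N -> c c | c N L | c a | c | L a | a L c

Unit pairs: N ⇒* {L, S}; S ⇒* {L}.
For every A with A ⇒* B via unit rules, add B's non-unit alternatives to A; then delete every rule of the form X → Y.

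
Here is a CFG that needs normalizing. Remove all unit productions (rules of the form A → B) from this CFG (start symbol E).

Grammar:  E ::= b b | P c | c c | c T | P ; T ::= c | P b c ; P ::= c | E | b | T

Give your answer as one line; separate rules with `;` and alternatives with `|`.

Unit pairs: E ⇒* {P, T}; P ⇒* {E, T}.
Replace each nonterminal's rules with the union of the non-unit rules of every nonterminal it unit-derives.

E ::= b b | P c | c c | c T | c | b | P b c; T ::= c | P b c; P ::= b b | P c | c c | c T | c | b | P b c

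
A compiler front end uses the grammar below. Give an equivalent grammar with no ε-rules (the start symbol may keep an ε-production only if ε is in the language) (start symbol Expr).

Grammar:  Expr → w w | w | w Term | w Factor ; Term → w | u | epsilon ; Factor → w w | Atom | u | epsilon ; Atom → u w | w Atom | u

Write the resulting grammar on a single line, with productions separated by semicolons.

Expr → w w | w | w Term | w Factor; Term → w | u; Factor → w w | Atom | u; Atom → u w | w Atom | u

Nullable set = {Factor, Term}.
ε ∉ L(G), so no ε-production is kept.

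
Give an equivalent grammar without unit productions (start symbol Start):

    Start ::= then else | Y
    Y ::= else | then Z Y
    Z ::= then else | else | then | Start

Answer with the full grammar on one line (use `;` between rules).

Unit pairs: Start ⇒* {Y}; Z ⇒* {Start, Y}.
Replace each nonterminal's rules with the union of the non-unit rules of every nonterminal it unit-derives.

Start ::= then else | else | then Z Y; Y ::= else | then Z Y; Z ::= then else | else | then | then Z Y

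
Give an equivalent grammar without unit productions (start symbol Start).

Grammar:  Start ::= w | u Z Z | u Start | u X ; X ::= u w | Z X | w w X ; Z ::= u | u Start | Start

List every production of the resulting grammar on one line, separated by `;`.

Start ::= w | u Z Z | u Start | u X; X ::= u w | Z X | w w X; Z ::= u | u Start | w | u Z Z | u X

Unit pairs: Z ⇒* {Start}.
Replace each nonterminal's rules with the union of the non-unit rules of every nonterminal it unit-derives.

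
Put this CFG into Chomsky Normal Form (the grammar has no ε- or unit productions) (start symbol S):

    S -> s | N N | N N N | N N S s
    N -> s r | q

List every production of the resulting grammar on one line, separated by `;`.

S -> s | N N | N Y1 | N Y2; N -> X1 X2 | q; X1 -> s; X2 -> r; Y1 -> N N; Y2 -> N Y3; Y3 -> S X1

Introduce a nonterminal for each terminal appearing in a rule of length ≥ 2: X1 → s, X2 → r.
Binarize each right-hand side of length ≥ 3 by chaining fresh nonterminals (Y1, Y2, …): affected rules were S → N N N; S → N N S X1.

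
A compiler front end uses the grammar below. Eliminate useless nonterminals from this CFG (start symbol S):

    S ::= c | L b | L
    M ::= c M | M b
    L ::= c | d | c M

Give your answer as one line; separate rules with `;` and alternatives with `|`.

Generating nonterminals: {L, S}.
Reachable from S after that: {L, S}.
Removed useless symbols: {M} and every production mentioning them.

S ::= c | L b | L; L ::= c | d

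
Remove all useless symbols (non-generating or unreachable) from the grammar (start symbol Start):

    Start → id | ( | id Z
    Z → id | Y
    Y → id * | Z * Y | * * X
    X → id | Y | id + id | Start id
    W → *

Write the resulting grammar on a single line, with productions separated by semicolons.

Generating nonterminals: {Start, W, X, Y, Z}.
Reachable from Start after that: {Start, X, Y, Z}.
Removed useless symbols: {W} and every production mentioning them.

Start → id | ( | id Z; Z → id | Y; Y → id * | Z * Y | * * X; X → id | Y | id + id | Start id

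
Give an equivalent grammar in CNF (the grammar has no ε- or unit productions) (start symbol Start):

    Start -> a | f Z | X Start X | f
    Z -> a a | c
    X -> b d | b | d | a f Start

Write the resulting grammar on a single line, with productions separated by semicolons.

Introduce a nonterminal for each terminal appearing in a rule of length ≥ 2: X1 → f, X2 → a, X3 → b, X4 → d.
Binarize each right-hand side of length ≥ 3 by chaining fresh nonterminals (Y1, Y2, …): affected rules were Start → X Start X; X → X2 X1 Start.

Start -> a | X1 Z | X Y1 | f; Z -> X2 X2 | c; X -> X3 X4 | b | d | X2 Y2; X1 -> f; X2 -> a; X3 -> b; X4 -> d; Y1 -> Start X; Y2 -> X1 Start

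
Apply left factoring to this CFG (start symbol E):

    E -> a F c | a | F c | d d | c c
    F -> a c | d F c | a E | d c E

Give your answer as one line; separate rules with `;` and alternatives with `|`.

E -> F c | d d | c c | a E'; F -> a F' | d F''; E' -> F c | ε; F' -> c | E; F'' -> F c | c E

E has alternatives sharing prefix 'a': factor to E → a E' with E' → F c | ε.
F has alternatives sharing prefix 'a': factor to F → a F' with F' → c | E.
F has alternatives sharing prefix 'd': factor to F → d F'' with F'' → F c | c E.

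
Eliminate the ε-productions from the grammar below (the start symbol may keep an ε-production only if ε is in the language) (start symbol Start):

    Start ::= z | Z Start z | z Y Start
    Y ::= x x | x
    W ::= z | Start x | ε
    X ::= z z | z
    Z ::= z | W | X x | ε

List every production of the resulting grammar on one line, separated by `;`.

Start ::= z | Z Start z | Start z | z Y Start; Y ::= x x | x; W ::= z | Start x; X ::= z z | z; Z ::= z | W | X x

Nullable nonterminals: {W, Z}.
ε ∉ L(G), so no ε-production is kept.
For each production, add variants omitting each subset of nullable occurrences: Start → Z Start z gives Z Start z | Start z.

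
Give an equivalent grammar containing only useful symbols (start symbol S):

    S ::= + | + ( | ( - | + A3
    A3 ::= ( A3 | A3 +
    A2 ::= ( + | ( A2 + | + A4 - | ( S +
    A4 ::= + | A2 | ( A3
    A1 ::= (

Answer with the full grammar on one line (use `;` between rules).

S ::= + | + ( | ( -

Generating nonterminals: {A1, A2, A4, S}.
Reachable from S after that: {S}.
Removed useless symbols: {A1, A2, A3, A4} and every production mentioning them.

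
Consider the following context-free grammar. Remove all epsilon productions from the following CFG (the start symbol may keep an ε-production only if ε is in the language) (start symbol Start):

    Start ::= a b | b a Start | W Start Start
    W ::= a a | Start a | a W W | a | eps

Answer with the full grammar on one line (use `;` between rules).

Start ::= a b | b a Start | W Start Start | Start Start; W ::= a a | Start a | a W W | a W | a

Nullable set = {W}.
ε ∉ L(G), so no ε-production is kept.
Add the nullable-subset variants: Start → W Start Start gives W Start Start | Start Start. W → a W W gives a W W | a W | a.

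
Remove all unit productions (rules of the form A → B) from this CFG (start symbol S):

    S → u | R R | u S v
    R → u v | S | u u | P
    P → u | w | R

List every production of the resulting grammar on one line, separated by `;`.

S → u | R R | u S v; R → u | R R | u S v | w | u v | u u; P → u | R R | u S v | w | u v | u u

Unit pairs: P ⇒* {R, S}; R ⇒* {P, S}.
Replace each nonterminal's rules with the union of the non-unit rules of every nonterminal it unit-derives.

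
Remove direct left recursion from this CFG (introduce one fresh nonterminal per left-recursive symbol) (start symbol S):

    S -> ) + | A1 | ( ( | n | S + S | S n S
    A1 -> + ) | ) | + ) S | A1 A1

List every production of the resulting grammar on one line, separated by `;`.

S, A1 are directly left-recursive.
For S: α = {+ S, n S}, β = {) +, A1, ( (, n}. Rewrite as S → β S' and S' → α S' | ε.
For A1: α = {A1}, β = {+ ), ), + ) S}. Rewrite as A1 → β A1' and A1' → α A1' | ε.

S -> ) + S' | A1 S' | ( ( S' | n S'; A1 -> + ) A1' | ) A1' | + ) S A1'; S' -> + S S' | n S S' | epsilon; A1' -> A1 A1' | epsilon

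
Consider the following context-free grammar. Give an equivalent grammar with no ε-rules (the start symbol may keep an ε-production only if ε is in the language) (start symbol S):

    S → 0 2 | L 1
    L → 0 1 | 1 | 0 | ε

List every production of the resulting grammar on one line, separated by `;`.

Nullable set = {L}.
ε ∉ L(G), so no ε-production is kept.
Expand every rule over subsets of its nullable positions: S → L 1 gives L 1 | 1.

S → 0 2 | L 1 | 1; L → 0 1 | 1 | 0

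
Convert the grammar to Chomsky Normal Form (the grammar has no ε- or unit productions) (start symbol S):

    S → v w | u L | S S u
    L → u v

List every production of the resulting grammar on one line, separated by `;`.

S → X1 X2 | X3 L | S Y1; L → X3 X1; X1 → v; X2 → w; X3 → u; Y1 → S X3

Introduce a nonterminal for each terminal appearing in a rule of length ≥ 2: X1 → v, X2 → w, X3 → u.
Binarize each right-hand side of length ≥ 3 by chaining fresh nonterminals (Y1, Y2, …): affected rules were S → S S X3.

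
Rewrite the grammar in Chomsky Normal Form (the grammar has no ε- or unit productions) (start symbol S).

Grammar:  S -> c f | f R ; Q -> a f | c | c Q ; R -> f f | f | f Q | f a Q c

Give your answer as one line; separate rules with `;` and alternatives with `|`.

S -> X1 X2 | X2 R; Q -> X3 X2 | c | X1 Q; R -> X2 X2 | f | X2 Q | X2 Y1; X1 -> c; X2 -> f; X3 -> a; Y1 -> X3 Y2; Y2 -> Q X1

Introduce a nonterminal for each terminal appearing in a rule of length ≥ 2: X1 → c, X2 → f, X3 → a.
Binarize each right-hand side of length ≥ 3 by chaining fresh nonterminals (Y1, Y2, …): affected rules were R → X2 X3 Q X1.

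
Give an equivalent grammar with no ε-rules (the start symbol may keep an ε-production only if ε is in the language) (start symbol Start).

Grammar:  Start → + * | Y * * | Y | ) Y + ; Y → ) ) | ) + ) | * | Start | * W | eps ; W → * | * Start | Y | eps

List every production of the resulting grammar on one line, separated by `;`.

Start → + * | Y * * | * * | Y | ) Y + | ) + | ε; Y → ) ) | ) + ) | * | Start | * W; W → * | * Start | Y

The nullable symbols are {Start, W, Y}.
ε ∈ L(G) since Start is nullable, so keep Start → ε.
Add the nullable-subset variants: Start → Y * * gives Y * * | * *. Start → ) Y + gives ) Y + | ) +.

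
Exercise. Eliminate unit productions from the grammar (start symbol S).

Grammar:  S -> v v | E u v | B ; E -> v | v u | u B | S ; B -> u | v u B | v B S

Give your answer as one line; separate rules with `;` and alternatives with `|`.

S -> u | v u B | v B S | v v | E u v; E -> u | v u B | v B S | v | v u | u B | v v | E u v; B -> u | v u B | v B S

Unit pairs: E ⇒* {B, S}; S ⇒* {B}.
For every A with A ⇒* B via unit rules, add B's non-unit alternatives to A; then delete every rule of the form X → Y.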